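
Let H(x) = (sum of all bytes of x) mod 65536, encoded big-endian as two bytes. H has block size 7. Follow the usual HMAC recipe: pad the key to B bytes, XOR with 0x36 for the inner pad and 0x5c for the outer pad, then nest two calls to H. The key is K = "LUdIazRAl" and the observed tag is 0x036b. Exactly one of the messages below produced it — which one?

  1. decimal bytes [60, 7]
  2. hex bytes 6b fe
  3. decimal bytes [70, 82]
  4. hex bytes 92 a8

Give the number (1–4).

Key "LUdIazRAl" = 4c 55 64 49 61 7a 52 41 6c is 9 bytes > B = 7, so hash it first: H(key) = 03 28, then zero-pad to 7 bytes: K' = 03 28 00 00 00 00 00.
K' ⊕ ipad = 35 1e 36 36 36 36 36; K' ⊕ opad = 5f 74 5c 5c 5c 5c 5c.
m1: inner = H(35 1e 36 36 36 36 36 3c 07) = 01 a4; tag = H(5f 74 5c 5c 5c 5c 5c 01 a4) = 0344
m2: inner = H(35 1e 36 36 36 36 36 6b fe) = 02 ca; tag = H(5f 74 5c 5c 5c 5c 5c 02 ca) = 036b ← matches
m3: inner = H(35 1e 36 36 36 36 36 46 52) = 01 f9; tag = H(5f 74 5c 5c 5c 5c 5c 01 f9) = 0399
m4: inner = H(35 1e 36 36 36 36 36 92 a8) = 02 9b; tag = H(5f 74 5c 5c 5c 5c 5c 02 9b) = 033c

2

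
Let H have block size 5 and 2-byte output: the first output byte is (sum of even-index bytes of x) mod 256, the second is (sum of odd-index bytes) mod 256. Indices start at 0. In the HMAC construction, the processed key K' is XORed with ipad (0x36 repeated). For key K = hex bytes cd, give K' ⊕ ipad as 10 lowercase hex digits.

fb36363636

Key hex bytes cd is 1 byte ≤ B = 5; zero-pad to 5 bytes: K' = cd 00 00 00 00.
XOR each byte with 0x36: cd⊕36=fb, 00⊕36=36, 00⊕36=36, 00⊕36=36, 00⊕36=36.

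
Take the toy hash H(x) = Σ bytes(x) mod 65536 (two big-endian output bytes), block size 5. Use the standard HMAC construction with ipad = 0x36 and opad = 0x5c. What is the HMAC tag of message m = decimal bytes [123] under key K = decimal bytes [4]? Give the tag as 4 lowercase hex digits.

024e

Key decimal bytes [4] = 04 is 1 byte ≤ B = 5; zero-pad to 5 bytes: K' = 04 00 00 00 00.
K' ⊕ ipad = 32 36 36 36 36.  K' ⊕ opad = 58 5c 5c 5c 5c.
Inner input = (K'⊕ipad) ∥ m = 32 36 36 36 36 ∥ 7b.
Inner hash: sum = 50+54+54+54+54+123 = 389 → 01 85.
Outer input = (K'⊕opad) ∥ inner = 58 5c 5c 5c 5c ∥ 01 85.
Outer hash (tag): sum = 88+92+92+92+92+1+133 = 590 → 02 4e.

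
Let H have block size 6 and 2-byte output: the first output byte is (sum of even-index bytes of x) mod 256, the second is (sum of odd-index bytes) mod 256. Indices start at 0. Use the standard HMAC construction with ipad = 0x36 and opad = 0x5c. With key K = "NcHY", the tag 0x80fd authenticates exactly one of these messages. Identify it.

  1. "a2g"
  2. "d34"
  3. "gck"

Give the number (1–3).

Key "NcHY" = 4e 63 48 59 is 4 bytes ≤ B = 6; zero-pad to 6 bytes: K' = 4e 63 48 59 00 00.
K' ⊕ ipad = 78 55 7e 6f 36 36; K' ⊕ opad = 12 3f 14 05 5c 5c.
m1: inner = H(78 55 7e 6f 36 36 61 32 67) = f4 2c; tag = H(12 3f 14 05 5c 5c f4 2c) = 76cc
m2: inner = H(78 55 7e 6f 36 36 64 33 34) = c4 2d; tag = H(12 3f 14 05 5c 5c c4 2d) = 46cd
m3: inner = H(78 55 7e 6f 36 36 67 63 6b) = fe 5d; tag = H(12 3f 14 05 5c 5c fe 5d) = 80fd ← matches

3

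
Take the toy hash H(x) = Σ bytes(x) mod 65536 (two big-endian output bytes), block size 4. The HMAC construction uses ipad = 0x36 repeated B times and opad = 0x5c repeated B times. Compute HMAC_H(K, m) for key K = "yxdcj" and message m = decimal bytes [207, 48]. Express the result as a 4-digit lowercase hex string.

0248

Key "yxdcj" = 79 78 64 63 6a is 5 bytes > B = 4, so hash it first: H(key) = 02 22, then zero-pad to 4 bytes: K' = 02 22 00 00.
K' ⊕ ipad = 34 14 36 36.  K' ⊕ opad = 5e 7e 5c 5c.
Inner input = (K'⊕ipad) ∥ m = 34 14 36 36 ∥ cf 30.
Inner hash: sum = 52+20+54+54+207+48 = 435 → 01 b3.
Outer input = (K'⊕opad) ∥ inner = 5e 7e 5c 5c ∥ 01 b3.
Outer hash (tag): sum = 94+126+92+92+1+179 = 584 → 02 48.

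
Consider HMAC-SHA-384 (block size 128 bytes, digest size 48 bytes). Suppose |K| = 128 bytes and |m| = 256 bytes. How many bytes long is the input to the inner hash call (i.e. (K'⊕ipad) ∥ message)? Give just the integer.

384

Key is 128 ≤ 128 bytes, zero-padded: |K'| = 128.
Inner input = (K'⊕ipad) ∥ m → 128 + 256 = 384 bytes.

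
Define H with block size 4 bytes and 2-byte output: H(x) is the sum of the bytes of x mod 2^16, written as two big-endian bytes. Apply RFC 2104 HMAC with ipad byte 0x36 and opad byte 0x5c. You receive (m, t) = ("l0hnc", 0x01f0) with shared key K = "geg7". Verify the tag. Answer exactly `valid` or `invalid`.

Key "geg7" = 67 65 67 37 is exactly B = 4 bytes: K' = 67 65 67 37.
K' ⊕ ipad = 51 53 51 01; K' ⊕ opad = 3b 39 3b 6b.
Inner hash: sum = 81+83+81+1+108+48+104+110+99 = 715 → 02 cb.
Outer hash (recomputed tag): sum = 59+57+59+107+2+203 = 487 → 01 e7.
Recomputed tag = 01e7; claimed = 01f0 → mismatch.

invalid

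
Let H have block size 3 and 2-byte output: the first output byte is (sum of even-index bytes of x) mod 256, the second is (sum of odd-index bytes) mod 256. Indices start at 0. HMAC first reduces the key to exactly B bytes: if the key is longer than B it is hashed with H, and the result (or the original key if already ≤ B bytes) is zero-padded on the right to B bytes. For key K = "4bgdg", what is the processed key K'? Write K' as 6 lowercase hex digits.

02c600

|K| = 5 > B = 3, so first hash the key.
H(K): even-index sum = 258 mod 256 = 2; odd-index sum = 198 mod 256 = 198 → 02 c6.
Zero-pad H(K) = 02 c6 to 3 bytes: K' = 02 c6 00.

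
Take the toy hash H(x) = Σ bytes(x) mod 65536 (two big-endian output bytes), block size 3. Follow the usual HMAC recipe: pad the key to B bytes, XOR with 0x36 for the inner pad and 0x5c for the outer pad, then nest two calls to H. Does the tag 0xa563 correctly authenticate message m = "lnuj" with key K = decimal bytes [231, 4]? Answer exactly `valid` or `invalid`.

invalid

Key decimal bytes [231, 4] = e7 04 is 2 bytes ≤ B = 3; zero-pad to 3 bytes: K' = e7 04 00.
K' ⊕ ipad = d1 32 36; K' ⊕ opad = bb 58 5c.
Inner hash: sum = 209+50+54+108+110+117+106 = 754 → 02 f2.
Outer hash (recomputed tag): sum = 187+88+92+2+242 = 611 → 02 63.
Recomputed tag = 0263; claimed = a563 → mismatch.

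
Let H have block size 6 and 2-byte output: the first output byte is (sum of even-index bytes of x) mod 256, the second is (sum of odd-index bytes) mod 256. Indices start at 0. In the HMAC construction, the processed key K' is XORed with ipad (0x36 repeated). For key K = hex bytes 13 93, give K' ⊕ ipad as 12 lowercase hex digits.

Key hex bytes 13 93 is 2 bytes ≤ B = 6; zero-pad to 6 bytes: K' = 13 93 00 00 00 00.
XOR each byte with 0x36: 13⊕36=25, 93⊕36=a5, 00⊕36=36, 00⊕36=36, 00⊕36=36, 00⊕36=36.

25a536363636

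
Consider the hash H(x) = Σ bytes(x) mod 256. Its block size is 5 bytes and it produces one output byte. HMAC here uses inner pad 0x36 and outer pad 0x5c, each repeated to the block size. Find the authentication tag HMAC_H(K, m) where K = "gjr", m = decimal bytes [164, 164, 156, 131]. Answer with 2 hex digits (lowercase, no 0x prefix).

1b

Key "gjr" = 67 6a 72 is 3 bytes ≤ B = 5; zero-pad to 5 bytes: K' = 67 6a 72 00 00.
K' ⊕ ipad = 51 5c 44 36 36.  K' ⊕ opad = 3b 36 2e 5c 5c.
Inner input = (K'⊕ipad) ∥ m = 51 5c 44 36 36 ∥ a4 a4 9c 83.
Inner hash: sum = 81+92+68+54+54+164+164+156+131 = 964; mod 256 = 196 → c4.
Outer input = (K'⊕opad) ∥ inner = 3b 36 2e 5c 5c ∥ c4.
Outer hash (tag): sum = 59+54+46+92+92+196 = 539; mod 256 = 27 → 1b.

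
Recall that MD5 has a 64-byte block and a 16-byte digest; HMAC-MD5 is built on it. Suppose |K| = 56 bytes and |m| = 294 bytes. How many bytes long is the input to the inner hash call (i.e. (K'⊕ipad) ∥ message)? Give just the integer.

Key is 56 ≤ 64 bytes, zero-padded: |K'| = 64.
Inner input = (K'⊕ipad) ∥ m → 64 + 294 = 358 bytes.

358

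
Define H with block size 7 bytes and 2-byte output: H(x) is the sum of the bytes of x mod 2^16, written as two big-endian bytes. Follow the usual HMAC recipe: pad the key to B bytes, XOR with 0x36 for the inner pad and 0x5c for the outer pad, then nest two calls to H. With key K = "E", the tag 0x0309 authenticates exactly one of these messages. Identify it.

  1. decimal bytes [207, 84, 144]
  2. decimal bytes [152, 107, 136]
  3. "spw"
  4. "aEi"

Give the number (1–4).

4

Key "E" = 45 is 1 byte ≤ B = 7; zero-pad to 7 bytes: K' = 45 00 00 00 00 00 00.
K' ⊕ ipad = 73 36 36 36 36 36 36; K' ⊕ opad = 19 5c 5c 5c 5c 5c 5c.
m1: inner = H(73 36 36 36 36 36 36 cf 54 90) = 03 6a; tag = H(19 5c 5c 5c 5c 5c 5c 03 6a) = 02ae
m2: inner = H(73 36 36 36 36 36 36 98 6b 88) = 03 42; tag = H(19 5c 5c 5c 5c 5c 5c 03 42) = 0286
m3: inner = H(73 36 36 36 36 36 36 73 70 77) = 03 11; tag = H(19 5c 5c 5c 5c 5c 5c 03 11) = 0255
m4: inner = H(73 36 36 36 36 36 36 61 45 69) = 02 c6; tag = H(19 5c 5c 5c 5c 5c 5c 02 c6) = 0309 ← matches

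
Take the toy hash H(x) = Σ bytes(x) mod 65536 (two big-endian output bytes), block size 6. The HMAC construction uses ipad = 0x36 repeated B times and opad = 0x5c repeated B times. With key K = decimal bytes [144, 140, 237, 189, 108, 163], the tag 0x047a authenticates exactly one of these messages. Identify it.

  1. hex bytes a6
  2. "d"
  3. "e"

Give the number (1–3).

2

Key decimal bytes [144, 140, 237, 189, 108, 163] = 90 8c ed bd 6c a3 is exactly B = 6 bytes: K' = 90 8c ed bd 6c a3.
K' ⊕ ipad = a6 ba db 8b 5a 95; K' ⊕ opad = cc d0 b1 e1 30 ff.
m1: inner = H(a6 ba db 8b 5a 95 a6) = 04 5b; tag = H(cc d0 b1 e1 30 ff 04 5b) = 04bc
m2: inner = H(a6 ba db 8b 5a 95 64) = 04 19; tag = H(cc d0 b1 e1 30 ff 04 19) = 047a ← matches
m3: inner = H(a6 ba db 8b 5a 95 65) = 04 1a; tag = H(cc d0 b1 e1 30 ff 04 1a) = 047b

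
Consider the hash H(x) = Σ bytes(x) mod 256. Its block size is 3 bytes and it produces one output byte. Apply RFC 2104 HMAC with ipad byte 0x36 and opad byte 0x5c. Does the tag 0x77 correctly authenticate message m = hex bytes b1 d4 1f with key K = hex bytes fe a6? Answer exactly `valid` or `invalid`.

Key hex bytes fe a6 is 2 bytes ≤ B = 3; zero-pad to 3 bytes: K' = fe a6 00.
K' ⊕ ipad = c8 90 36; K' ⊕ opad = a2 fa 5c.
Inner hash: sum = 200+144+54+177+212+31 = 818; mod 256 = 50 → 32.
Outer hash (recomputed tag): sum = 162+250+92+50 = 554; mod 256 = 42 → 2a.
Recomputed tag = 2a; claimed = 77 → mismatch.

invalid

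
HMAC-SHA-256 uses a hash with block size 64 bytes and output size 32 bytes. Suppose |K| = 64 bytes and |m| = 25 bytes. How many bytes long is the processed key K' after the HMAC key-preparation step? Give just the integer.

Key is 64 ≤ 64 bytes, zero-padded: |K'| = 64.

64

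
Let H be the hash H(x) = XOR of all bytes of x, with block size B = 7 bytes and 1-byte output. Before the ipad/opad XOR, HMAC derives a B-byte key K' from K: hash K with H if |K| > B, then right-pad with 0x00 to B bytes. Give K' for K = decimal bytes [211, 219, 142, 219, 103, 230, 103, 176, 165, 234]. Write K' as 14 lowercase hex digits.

44000000000000

|K| = 10 > B = 7, so first hash the key.
H(K): XOR d3⊕db⊕8e⊕db⊕67⊕e6⊕67⊕b0⊕a5⊕ea = 44.
Zero-pad H(K) = 44 to 7 bytes: K' = 44 00 00 00 00 00 00.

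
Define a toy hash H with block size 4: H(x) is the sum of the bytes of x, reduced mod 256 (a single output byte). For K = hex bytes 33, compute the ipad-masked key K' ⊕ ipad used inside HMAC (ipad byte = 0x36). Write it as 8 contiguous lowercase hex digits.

Key hex bytes 33 is 1 byte ≤ B = 4; zero-pad to 4 bytes: K' = 33 00 00 00.
XOR each byte with 0x36: 33⊕36=05, 00⊕36=36, 00⊕36=36, 00⊕36=36.

05363636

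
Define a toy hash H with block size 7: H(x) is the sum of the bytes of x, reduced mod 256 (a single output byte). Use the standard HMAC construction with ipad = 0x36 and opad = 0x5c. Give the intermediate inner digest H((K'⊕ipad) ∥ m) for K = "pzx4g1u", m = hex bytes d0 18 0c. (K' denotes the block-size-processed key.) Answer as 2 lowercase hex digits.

Key "pzx4g1u" = 70 7a 78 34 67 31 75 is exactly B = 7 bytes: K' = 70 7a 78 34 67 31 75.
K' ⊕ ipad = 46 4c 4e 02 51 07 43.
Inner input = 46 4c 4e 02 51 07 43 ∥ d0 18 0c.
Inner hash: sum = 70+76+78+2+81+7+67+208+24+12 = 625; mod 256 = 113 → 71.

71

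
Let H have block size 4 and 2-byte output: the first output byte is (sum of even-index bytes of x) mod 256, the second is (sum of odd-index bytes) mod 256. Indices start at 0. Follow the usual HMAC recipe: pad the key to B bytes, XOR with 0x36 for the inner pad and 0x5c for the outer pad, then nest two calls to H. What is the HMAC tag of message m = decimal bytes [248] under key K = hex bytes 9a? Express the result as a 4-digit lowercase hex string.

fc24

Key hex bytes 9a is 1 byte ≤ B = 4; zero-pad to 4 bytes: K' = 9a 00 00 00.
K' ⊕ ipad = ac 36 36 36.  K' ⊕ opad = c6 5c 5c 5c.
Inner input = (K'⊕ipad) ∥ m = ac 36 36 36 ∥ f8.
Inner hash: even-index sum = 474 mod 256 = 218; odd-index sum = 108 mod 256 = 108 → da 6c.
Outer input = (K'⊕opad) ∥ inner = c6 5c 5c 5c ∥ da 6c.
Outer hash (tag): even-index sum = 508 mod 256 = 252; odd-index sum = 292 mod 256 = 36 → fc 24.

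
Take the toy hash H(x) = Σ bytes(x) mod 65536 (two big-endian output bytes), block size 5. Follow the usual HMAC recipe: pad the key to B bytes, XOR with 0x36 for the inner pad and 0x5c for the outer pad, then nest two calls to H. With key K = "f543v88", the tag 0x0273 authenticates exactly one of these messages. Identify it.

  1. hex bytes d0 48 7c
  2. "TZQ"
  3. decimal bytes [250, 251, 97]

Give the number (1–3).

1

Key "f543v88" = 66 35 34 33 76 38 38 is 7 bytes > B = 5, so hash it first: H(key) = 01 e8, then zero-pad to 5 bytes: K' = 01 e8 00 00 00.
K' ⊕ ipad = 37 de 36 36 36; K' ⊕ opad = 5d b4 5c 5c 5c.
m1: inner = H(37 de 36 36 36 d0 48 7c) = 03 4b; tag = H(5d b4 5c 5c 5c 03 4b) = 0273 ← matches
m2: inner = H(37 de 36 36 36 54 5a 51) = 02 b6; tag = H(5d b4 5c 5c 5c 02 b6) = 02dd
m3: inner = H(37 de 36 36 36 fa fb 61) = 04 0d; tag = H(5d b4 5c 5c 5c 04 0d) = 0236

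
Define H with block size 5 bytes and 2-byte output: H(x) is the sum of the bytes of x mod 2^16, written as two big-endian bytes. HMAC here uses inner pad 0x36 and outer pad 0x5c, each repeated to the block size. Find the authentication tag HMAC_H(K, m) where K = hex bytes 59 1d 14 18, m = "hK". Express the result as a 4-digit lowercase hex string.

0202

Key hex bytes 59 1d 14 18 is 4 bytes ≤ B = 5; zero-pad to 5 bytes: K' = 59 1d 14 18 00.
K' ⊕ ipad = 6f 2b 22 2e 36.  K' ⊕ opad = 05 41 48 44 5c.
Inner input = (K'⊕ipad) ∥ m = 6f 2b 22 2e 36 ∥ 68 4b.
Inner hash: sum = 111+43+34+46+54+104+75 = 467 → 01 d3.
Outer input = (K'⊕opad) ∥ inner = 05 41 48 44 5c ∥ 01 d3.
Outer hash (tag): sum = 5+65+72+68+92+1+211 = 514 → 02 02.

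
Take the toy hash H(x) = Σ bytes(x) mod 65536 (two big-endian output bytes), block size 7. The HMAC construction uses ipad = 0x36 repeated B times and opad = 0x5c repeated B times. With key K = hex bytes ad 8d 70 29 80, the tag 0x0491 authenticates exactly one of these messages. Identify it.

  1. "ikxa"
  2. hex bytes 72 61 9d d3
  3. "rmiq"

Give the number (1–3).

Key hex bytes ad 8d 70 29 80 is 5 bytes ≤ B = 7; zero-pad to 7 bytes: K' = ad 8d 70 29 80 00 00.
K' ⊕ ipad = 9b bb 46 1f b6 36 36; K' ⊕ opad = f1 d1 2c 75 dc 5c 5c.
m1: inner = H(9b bb 46 1f b6 36 36 69 6b 78 61) = 04 8a; tag = H(f1 d1 2c 75 dc 5c 5c 04 8a) = 0485
m2: inner = H(9b bb 46 1f b6 36 36 72 61 9d d3) = 05 20; tag = H(f1 d1 2c 75 dc 5c 5c 05 20) = 041c
m3: inner = H(9b bb 46 1f b6 36 36 72 6d 69 71) = 04 96; tag = H(f1 d1 2c 75 dc 5c 5c 04 96) = 0491 ← matches

3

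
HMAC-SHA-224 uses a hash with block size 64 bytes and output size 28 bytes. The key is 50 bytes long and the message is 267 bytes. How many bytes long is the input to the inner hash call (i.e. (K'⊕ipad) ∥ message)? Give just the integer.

331

Key is 50 ≤ 64 bytes, zero-padded: |K'| = 64.
Inner input = (K'⊕ipad) ∥ m → 64 + 267 = 331 bytes.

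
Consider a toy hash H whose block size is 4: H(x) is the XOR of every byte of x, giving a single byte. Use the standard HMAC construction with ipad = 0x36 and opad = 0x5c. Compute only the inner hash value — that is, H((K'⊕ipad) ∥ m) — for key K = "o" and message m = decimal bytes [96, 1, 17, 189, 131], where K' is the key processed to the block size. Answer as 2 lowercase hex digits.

Key "o" = 6f is 1 byte ≤ B = 4; zero-pad to 4 bytes: K' = 6f 00 00 00.
K' ⊕ ipad = 59 36 36 36.
Inner input = 59 36 36 36 ∥ 60 01 11 bd 83.
Inner hash: XOR 59⊕36⊕36⊕36⊕60⊕01⊕11⊕bd⊕83 = 21.

21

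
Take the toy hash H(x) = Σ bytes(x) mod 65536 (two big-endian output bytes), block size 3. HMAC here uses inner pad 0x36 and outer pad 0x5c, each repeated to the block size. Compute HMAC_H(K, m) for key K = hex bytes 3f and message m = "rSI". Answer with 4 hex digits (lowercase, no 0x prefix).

019f

Key hex bytes 3f is 1 byte ≤ B = 3; zero-pad to 3 bytes: K' = 3f 00 00.
K' ⊕ ipad = 09 36 36.  K' ⊕ opad = 63 5c 5c.
Inner input = (K'⊕ipad) ∥ m = 09 36 36 ∥ 72 53 49.
Inner hash: sum = 9+54+54+114+83+73 = 387 → 01 83.
Outer input = (K'⊕opad) ∥ inner = 63 5c 5c ∥ 01 83.
Outer hash (tag): sum = 99+92+92+1+131 = 415 → 01 9f.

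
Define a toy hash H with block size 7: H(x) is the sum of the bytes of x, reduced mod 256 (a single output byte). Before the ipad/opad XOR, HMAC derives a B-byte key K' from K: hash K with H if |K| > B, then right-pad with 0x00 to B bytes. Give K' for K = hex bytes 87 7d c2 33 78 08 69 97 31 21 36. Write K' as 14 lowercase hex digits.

|K| = 11 > B = 7, so first hash the key.
H(K): sum = 135+125+194+51+120+8+105+151+49+33+54 = 1025; mod 256 = 1 → 01.
Zero-pad H(K) = 01 to 7 bytes: K' = 01 00 00 00 00 00 00.

01000000000000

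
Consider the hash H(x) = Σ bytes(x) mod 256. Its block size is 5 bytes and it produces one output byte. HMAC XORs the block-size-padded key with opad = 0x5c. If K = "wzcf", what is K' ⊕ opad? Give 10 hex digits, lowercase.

Key "wzcf" = 77 7a 63 66 is 4 bytes ≤ B = 5; zero-pad to 5 bytes: K' = 77 7a 63 66 00.
XOR each byte with 0x5c: 77⊕5c=2b, 7a⊕5c=26, 63⊕5c=3f, 66⊕5c=3a, 00⊕5c=5c.

2b263f3a5c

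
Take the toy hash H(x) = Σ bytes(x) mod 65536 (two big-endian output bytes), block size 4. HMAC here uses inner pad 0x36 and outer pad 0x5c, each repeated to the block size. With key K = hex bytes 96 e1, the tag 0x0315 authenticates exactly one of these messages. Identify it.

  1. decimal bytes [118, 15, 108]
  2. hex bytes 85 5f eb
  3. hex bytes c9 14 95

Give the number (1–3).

1

Key hex bytes 96 e1 is 2 bytes ≤ B = 4; zero-pad to 4 bytes: K' = 96 e1 00 00.
K' ⊕ ipad = a0 d7 36 36; K' ⊕ opad = ca bd 5c 5c.
m1: inner = H(a0 d7 36 36 76 0f 6c) = 02 d4; tag = H(ca bd 5c 5c 02 d4) = 0315 ← matches
m2: inner = H(a0 d7 36 36 85 5f eb) = 03 b2; tag = H(ca bd 5c 5c 03 b2) = 02f4
m3: inner = H(a0 d7 36 36 c9 14 95) = 03 55; tag = H(ca bd 5c 5c 03 55) = 0297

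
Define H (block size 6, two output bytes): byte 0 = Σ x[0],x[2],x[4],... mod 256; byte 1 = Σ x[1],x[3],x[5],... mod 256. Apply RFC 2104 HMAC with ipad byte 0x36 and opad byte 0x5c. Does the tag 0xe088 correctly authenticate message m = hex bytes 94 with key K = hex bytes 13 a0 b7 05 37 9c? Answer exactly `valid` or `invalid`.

valid

Key hex bytes 13 a0 b7 05 37 9c is exactly B = 6 bytes: K' = 13 a0 b7 05 37 9c.
K' ⊕ ipad = 25 96 81 33 01 aa; K' ⊕ opad = 4f fc eb 59 6b c0.
Inner hash: even-index sum = 315 mod 256 = 59; odd-index sum = 371 mod 256 = 115 → 3b 73.
Outer hash (recomputed tag): even-index sum = 480 mod 256 = 224; odd-index sum = 648 mod 256 = 136 → e0 88.
Recomputed tag = e088; claimed = e088 → match.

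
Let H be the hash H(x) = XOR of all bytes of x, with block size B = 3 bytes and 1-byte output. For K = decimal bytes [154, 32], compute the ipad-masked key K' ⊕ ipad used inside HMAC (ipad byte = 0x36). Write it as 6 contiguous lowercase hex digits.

Key decimal bytes [154, 32] = 9a 20 is 2 bytes ≤ B = 3; zero-pad to 3 bytes: K' = 9a 20 00.
XOR each byte with 0x36: 9a⊕36=ac, 20⊕36=16, 00⊕36=36.

ac1636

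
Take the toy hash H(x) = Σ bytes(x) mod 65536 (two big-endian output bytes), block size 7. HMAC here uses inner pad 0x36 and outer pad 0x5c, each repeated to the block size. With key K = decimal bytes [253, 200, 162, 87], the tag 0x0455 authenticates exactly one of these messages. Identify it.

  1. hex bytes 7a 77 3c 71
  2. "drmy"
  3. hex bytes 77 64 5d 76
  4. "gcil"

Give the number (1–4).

4

Key decimal bytes [253, 200, 162, 87] = fd c8 a2 57 is 4 bytes ≤ B = 7; zero-pad to 7 bytes: K' = fd c8 a2 57 00 00 00.
K' ⊕ ipad = cb fe 94 61 36 36 36; K' ⊕ opad = a1 94 fe 0b 5c 5c 5c.
m1: inner = H(cb fe 94 61 36 36 36 7a 77 3c 71) = 04 fe; tag = H(a1 94 fe 0b 5c 5c 5c 04 fe) = 0454
m2: inner = H(cb fe 94 61 36 36 36 64 72 6d 79) = 05 1c; tag = H(a1 94 fe 0b 5c 5c 5c 05 1c) = 0373
m3: inner = H(cb fe 94 61 36 36 36 77 64 5d 76) = 05 0e; tag = H(a1 94 fe 0b 5c 5c 5c 05 0e) = 0365
m4: inner = H(cb fe 94 61 36 36 36 67 63 69 6c) = 04 ff; tag = H(a1 94 fe 0b 5c 5c 5c 04 ff) = 0455 ← matches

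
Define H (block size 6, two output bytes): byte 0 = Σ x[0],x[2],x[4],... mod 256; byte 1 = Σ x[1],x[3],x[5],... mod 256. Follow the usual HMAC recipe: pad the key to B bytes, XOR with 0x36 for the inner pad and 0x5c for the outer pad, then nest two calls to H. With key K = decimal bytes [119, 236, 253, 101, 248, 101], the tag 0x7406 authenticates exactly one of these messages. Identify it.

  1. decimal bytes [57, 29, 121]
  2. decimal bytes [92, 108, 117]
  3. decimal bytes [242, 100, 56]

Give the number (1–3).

3

Key decimal bytes [119, 236, 253, 101, 248, 101] = 77 ec fd 65 f8 65 is exactly B = 6 bytes: K' = 77 ec fd 65 f8 65.
K' ⊕ ipad = 41 da cb 53 ce 53; K' ⊕ opad = 2b b0 a1 39 a4 39.
m1: inner = H(41 da cb 53 ce 53 39 1d 79) = 8c 9d; tag = H(2b b0 a1 39 a4 39 8c 9d) = fcbf
m2: inner = H(41 da cb 53 ce 53 5c 6c 75) = ab ec; tag = H(2b b0 a1 39 a4 39 ab ec) = 1b0e
m3: inner = H(41 da cb 53 ce 53 f2 64 38) = 04 e4; tag = H(2b b0 a1 39 a4 39 04 e4) = 7406 ← matches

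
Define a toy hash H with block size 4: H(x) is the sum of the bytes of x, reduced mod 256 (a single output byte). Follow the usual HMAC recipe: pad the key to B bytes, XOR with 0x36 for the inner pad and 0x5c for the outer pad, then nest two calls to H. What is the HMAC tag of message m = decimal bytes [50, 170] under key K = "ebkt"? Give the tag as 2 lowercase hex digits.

f8

Key "ebkt" = 65 62 6b 74 is exactly B = 4 bytes: K' = 65 62 6b 74.
K' ⊕ ipad = 53 54 5d 42.  K' ⊕ opad = 39 3e 37 28.
Inner input = (K'⊕ipad) ∥ m = 53 54 5d 42 ∥ 32 aa.
Inner hash: sum = 83+84+93+66+50+170 = 546; mod 256 = 34 → 22.
Outer input = (K'⊕opad) ∥ inner = 39 3e 37 28 ∥ 22.
Outer hash (tag): sum = 57+62+55+40+34 = 248 → f8.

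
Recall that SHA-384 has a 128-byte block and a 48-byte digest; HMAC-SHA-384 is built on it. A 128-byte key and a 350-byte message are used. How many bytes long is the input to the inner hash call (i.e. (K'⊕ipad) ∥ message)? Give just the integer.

478

Key is 128 ≤ 128 bytes, zero-padded: |K'| = 128.
Inner input = (K'⊕ipad) ∥ m → 128 + 350 = 478 bytes.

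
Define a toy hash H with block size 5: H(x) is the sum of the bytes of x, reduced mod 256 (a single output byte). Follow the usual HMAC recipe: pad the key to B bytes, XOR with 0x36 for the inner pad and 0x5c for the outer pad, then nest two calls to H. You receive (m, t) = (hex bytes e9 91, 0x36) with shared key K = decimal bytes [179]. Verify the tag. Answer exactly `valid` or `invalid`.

valid

Key decimal bytes [179] = b3 is 1 byte ≤ B = 5; zero-pad to 5 bytes: K' = b3 00 00 00 00.
K' ⊕ ipad = 85 36 36 36 36; K' ⊕ opad = ef 5c 5c 5c 5c.
Inner hash: sum = 133+54+54+54+54+233+145 = 727; mod 256 = 215 → d7.
Outer hash (recomputed tag): sum = 239+92+92+92+92+215 = 822; mod 256 = 54 → 36.
Recomputed tag = 36; claimed = 36 → match.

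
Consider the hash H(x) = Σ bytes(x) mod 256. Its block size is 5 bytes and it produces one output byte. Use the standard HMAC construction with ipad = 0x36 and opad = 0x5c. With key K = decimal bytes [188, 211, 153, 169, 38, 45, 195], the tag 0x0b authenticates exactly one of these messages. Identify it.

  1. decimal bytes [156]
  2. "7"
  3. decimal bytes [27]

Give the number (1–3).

Key decimal bytes [188, 211, 153, 169, 38, 45, 195] = bc d3 99 a9 26 2d c3 is 7 bytes > B = 5, so hash it first: H(key) = e7, then zero-pad to 5 bytes: K' = e7 00 00 00 00.
K' ⊕ ipad = d1 36 36 36 36; K' ⊕ opad = bb 5c 5c 5c 5c.
m1: inner = H(d1 36 36 36 36 9c) = 45; tag = H(bb 5c 5c 5c 5c 45) = 70
m2: inner = H(d1 36 36 36 36 37) = e0; tag = H(bb 5c 5c 5c 5c e0) = 0b ← matches
m3: inner = H(d1 36 36 36 36 1b) = c4; tag = H(bb 5c 5c 5c 5c c4) = ef

2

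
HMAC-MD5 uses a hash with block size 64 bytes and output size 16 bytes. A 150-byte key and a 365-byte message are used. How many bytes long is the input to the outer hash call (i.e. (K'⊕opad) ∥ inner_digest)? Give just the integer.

Key is 150 > 64 bytes, so it is hashed to 16 bytes then zero-padded to 64: |K'| = 64.
Outer input = (K'⊕opad) ∥ H(inner) → 64 + 16 = 80 bytes.

80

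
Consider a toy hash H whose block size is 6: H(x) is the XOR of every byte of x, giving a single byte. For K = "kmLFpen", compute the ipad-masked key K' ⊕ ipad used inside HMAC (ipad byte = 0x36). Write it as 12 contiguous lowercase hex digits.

Key "kmLFpen" = 6b 6d 4c 46 70 65 6e is 7 bytes > B = 6, so hash it first: H(key) = 77, then zero-pad to 6 bytes: K' = 77 00 00 00 00 00.
XOR each byte with 0x36: 77⊕36=41, 00⊕36=36, 00⊕36=36, 00⊕36=36, 00⊕36=36, 00⊕36=36.

413636363636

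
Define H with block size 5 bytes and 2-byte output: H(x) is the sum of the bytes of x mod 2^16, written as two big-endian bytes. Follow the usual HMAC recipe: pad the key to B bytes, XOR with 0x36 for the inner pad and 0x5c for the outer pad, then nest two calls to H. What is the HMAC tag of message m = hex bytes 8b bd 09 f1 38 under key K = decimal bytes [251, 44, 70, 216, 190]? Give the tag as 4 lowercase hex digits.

02e3

Key decimal bytes [251, 44, 70, 216, 190] = fb 2c 46 d8 be is exactly B = 5 bytes: K' = fb 2c 46 d8 be.
K' ⊕ ipad = cd 1a 70 ee 88.  K' ⊕ opad = a7 70 1a 84 e2.
Inner input = (K'⊕ipad) ∥ m = cd 1a 70 ee 88 ∥ 8b bd 09 f1 38.
Inner hash: sum = 205+26+112+238+136+139+189+9+241+56 = 1351 → 05 47.
Outer input = (K'⊕opad) ∥ inner = a7 70 1a 84 e2 ∥ 05 47.
Outer hash (tag): sum = 167+112+26+132+226+5+71 = 739 → 02 e3.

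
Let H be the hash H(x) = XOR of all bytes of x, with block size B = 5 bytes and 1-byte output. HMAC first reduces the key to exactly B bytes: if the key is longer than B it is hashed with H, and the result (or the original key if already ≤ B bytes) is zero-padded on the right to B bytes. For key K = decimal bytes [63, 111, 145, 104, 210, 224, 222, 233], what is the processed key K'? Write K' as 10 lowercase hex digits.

ac00000000

|K| = 8 > B = 5, so first hash the key.
H(K): XOR 3f⊕6f⊕91⊕68⊕d2⊕e0⊕de⊕e9 = ac.
Zero-pad H(K) = ac to 5 bytes: K' = ac 00 00 00 00.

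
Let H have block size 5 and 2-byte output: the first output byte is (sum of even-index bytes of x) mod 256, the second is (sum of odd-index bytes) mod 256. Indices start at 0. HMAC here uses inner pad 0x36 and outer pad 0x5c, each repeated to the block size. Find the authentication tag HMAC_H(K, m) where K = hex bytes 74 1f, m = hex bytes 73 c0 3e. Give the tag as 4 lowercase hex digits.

f00d

Key hex bytes 74 1f is 2 bytes ≤ B = 5; zero-pad to 5 bytes: K' = 74 1f 00 00 00.
K' ⊕ ipad = 42 29 36 36 36.  K' ⊕ opad = 28 43 5c 5c 5c.
Inner input = (K'⊕ipad) ∥ m = 42 29 36 36 36 ∥ 73 c0 3e.
Inner hash: even-index sum = 366 mod 256 = 110; odd-index sum = 272 mod 256 = 16 → 6e 10.
Outer input = (K'⊕opad) ∥ inner = 28 43 5c 5c 5c ∥ 6e 10.
Outer hash (tag): even-index sum = 240 mod 256 = 240; odd-index sum = 269 mod 256 = 13 → f0 0d.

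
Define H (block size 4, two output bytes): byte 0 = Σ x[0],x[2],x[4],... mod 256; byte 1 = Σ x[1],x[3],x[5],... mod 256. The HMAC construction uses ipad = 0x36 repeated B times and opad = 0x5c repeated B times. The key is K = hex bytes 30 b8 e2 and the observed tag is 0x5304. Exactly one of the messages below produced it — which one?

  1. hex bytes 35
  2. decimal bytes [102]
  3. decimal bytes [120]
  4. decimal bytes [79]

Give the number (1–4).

Key hex bytes 30 b8 e2 is 3 bytes ≤ B = 4; zero-pad to 4 bytes: K' = 30 b8 e2 00.
K' ⊕ ipad = 06 8e d4 36; K' ⊕ opad = 6c e4 be 5c.
m1: inner = H(06 8e d4 36 35) = 0f c4; tag = H(6c e4 be 5c 0f c4) = 3904
m2: inner = H(06 8e d4 36 66) = 40 c4; tag = H(6c e4 be 5c 40 c4) = 6a04
m3: inner = H(06 8e d4 36 78) = 52 c4; tag = H(6c e4 be 5c 52 c4) = 7c04
m4: inner = H(06 8e d4 36 4f) = 29 c4; tag = H(6c e4 be 5c 29 c4) = 5304 ← matches

4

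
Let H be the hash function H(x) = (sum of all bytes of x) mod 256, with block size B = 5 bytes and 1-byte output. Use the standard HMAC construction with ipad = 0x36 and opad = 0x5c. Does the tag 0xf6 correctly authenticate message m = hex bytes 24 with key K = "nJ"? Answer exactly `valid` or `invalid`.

valid

Key "nJ" = 6e 4a is 2 bytes ≤ B = 5; zero-pad to 5 bytes: K' = 6e 4a 00 00 00.
K' ⊕ ipad = 58 7c 36 36 36; K' ⊕ opad = 32 16 5c 5c 5c.
Inner hash: sum = 88+124+54+54+54+36 = 410; mod 256 = 154 → 9a.
Outer hash (recomputed tag): sum = 50+22+92+92+92+154 = 502; mod 256 = 246 → f6.
Recomputed tag = f6; claimed = f6 → match.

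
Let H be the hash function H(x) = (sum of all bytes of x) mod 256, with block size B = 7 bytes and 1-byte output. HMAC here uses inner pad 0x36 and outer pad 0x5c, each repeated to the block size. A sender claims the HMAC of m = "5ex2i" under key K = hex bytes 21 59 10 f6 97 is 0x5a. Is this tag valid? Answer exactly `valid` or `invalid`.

invalid

Key hex bytes 21 59 10 f6 97 is 5 bytes ≤ B = 7; zero-pad to 7 bytes: K' = 21 59 10 f6 97 00 00.
K' ⊕ ipad = 17 6f 26 c0 a1 36 36; K' ⊕ opad = 7d 05 4c aa cb 5c 5c.
Inner hash: sum = 23+111+38+192+161+54+54+53+101+120+50+105 = 1062; mod 256 = 38 → 26.
Outer hash (recomputed tag): sum = 125+5+76+170+203+92+92+38 = 801; mod 256 = 33 → 21.
Recomputed tag = 21; claimed = 5a → mismatch.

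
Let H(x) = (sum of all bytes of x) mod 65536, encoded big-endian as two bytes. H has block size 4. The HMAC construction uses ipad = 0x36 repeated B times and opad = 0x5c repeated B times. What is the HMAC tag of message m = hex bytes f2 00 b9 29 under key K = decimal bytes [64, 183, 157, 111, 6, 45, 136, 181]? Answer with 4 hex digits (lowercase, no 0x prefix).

0202

Key decimal bytes [64, 183, 157, 111, 6, 45, 136, 181] = 40 b7 9d 6f 06 2d 88 b5 is 8 bytes > B = 4, so hash it first: H(key) = 03 73, then zero-pad to 4 bytes: K' = 03 73 00 00.
K' ⊕ ipad = 35 45 36 36.  K' ⊕ opad = 5f 2f 5c 5c.
Inner input = (K'⊕ipad) ∥ m = 35 45 36 36 ∥ f2 00 b9 29.
Inner hash: sum = 53+69+54+54+242+0+185+41 = 698 → 02 ba.
Outer input = (K'⊕opad) ∥ inner = 5f 2f 5c 5c ∥ 02 ba.
Outer hash (tag): sum = 95+47+92+92+2+186 = 514 → 02 02.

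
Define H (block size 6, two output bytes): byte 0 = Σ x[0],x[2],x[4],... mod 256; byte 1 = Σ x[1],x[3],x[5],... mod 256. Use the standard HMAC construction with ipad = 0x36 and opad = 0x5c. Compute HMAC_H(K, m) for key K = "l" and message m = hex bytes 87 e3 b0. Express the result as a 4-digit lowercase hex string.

e599

Key "l" = 6c is 1 byte ≤ B = 6; zero-pad to 6 bytes: K' = 6c 00 00 00 00 00.
K' ⊕ ipad = 5a 36 36 36 36 36.  K' ⊕ opad = 30 5c 5c 5c 5c 5c.
Inner input = (K'⊕ipad) ∥ m = 5a 36 36 36 36 36 ∥ 87 e3 b0.
Inner hash: even-index sum = 509 mod 256 = 253; odd-index sum = 389 mod 256 = 133 → fd 85.
Outer input = (K'⊕opad) ∥ inner = 30 5c 5c 5c 5c 5c ∥ fd 85.
Outer hash (tag): even-index sum = 485 mod 256 = 229; odd-index sum = 409 mod 256 = 153 → e5 99.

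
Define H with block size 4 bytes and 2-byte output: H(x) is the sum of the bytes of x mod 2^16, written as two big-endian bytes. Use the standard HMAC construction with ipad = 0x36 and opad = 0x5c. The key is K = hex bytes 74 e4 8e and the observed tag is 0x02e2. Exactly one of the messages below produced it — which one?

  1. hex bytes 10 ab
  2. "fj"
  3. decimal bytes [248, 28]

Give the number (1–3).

2

Key hex bytes 74 e4 8e is 3 bytes ≤ B = 4; zero-pad to 4 bytes: K' = 74 e4 8e 00.
K' ⊕ ipad = 42 d2 b8 36; K' ⊕ opad = 28 b8 d2 5c.
m1: inner = H(42 d2 b8 36 10 ab) = 02 bd; tag = H(28 b8 d2 5c 02 bd) = 02cd
m2: inner = H(42 d2 b8 36 66 6a) = 02 d2; tag = H(28 b8 d2 5c 02 d2) = 02e2 ← matches
m3: inner = H(42 d2 b8 36 f8 1c) = 03 16; tag = H(28 b8 d2 5c 03 16) = 0227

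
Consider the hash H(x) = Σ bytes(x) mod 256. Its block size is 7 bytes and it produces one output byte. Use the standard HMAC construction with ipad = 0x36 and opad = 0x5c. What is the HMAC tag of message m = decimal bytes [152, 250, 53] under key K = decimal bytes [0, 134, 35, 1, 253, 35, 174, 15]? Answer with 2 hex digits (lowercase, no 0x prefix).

Key decimal bytes [0, 134, 35, 1, 253, 35, 174, 15] = 00 86 23 01 fd 23 ae 0f is 8 bytes > B = 7, so hash it first: H(key) = 87, then zero-pad to 7 bytes: K' = 87 00 00 00 00 00 00.
K' ⊕ ipad = b1 36 36 36 36 36 36.  K' ⊕ opad = db 5c 5c 5c 5c 5c 5c.
Inner input = (K'⊕ipad) ∥ m = b1 36 36 36 36 36 36 ∥ 98 fa 35.
Inner hash: sum = 177+54+54+54+54+54+54+152+250+53 = 956; mod 256 = 188 → bc.
Outer input = (K'⊕opad) ∥ inner = db 5c 5c 5c 5c 5c 5c ∥ bc.
Outer hash (tag): sum = 219+92+92+92+92+92+92+188 = 959; mod 256 = 191 → bf.

bf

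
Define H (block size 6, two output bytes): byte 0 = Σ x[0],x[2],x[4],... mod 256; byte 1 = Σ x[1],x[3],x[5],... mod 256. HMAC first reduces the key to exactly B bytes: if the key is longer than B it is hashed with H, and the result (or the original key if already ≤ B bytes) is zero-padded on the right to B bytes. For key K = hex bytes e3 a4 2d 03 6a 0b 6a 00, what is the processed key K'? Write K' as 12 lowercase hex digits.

e4b200000000

|K| = 8 > B = 6, so first hash the key.
H(K): even-index sum = 484 mod 256 = 228; odd-index sum = 178 mod 256 = 178 → e4 b2.
Zero-pad H(K) = e4 b2 to 6 bytes: K' = e4 b2 00 00 00 00.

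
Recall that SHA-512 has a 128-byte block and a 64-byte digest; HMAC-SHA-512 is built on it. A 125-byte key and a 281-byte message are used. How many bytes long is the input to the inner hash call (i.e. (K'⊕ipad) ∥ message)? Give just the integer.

409

Key is 125 ≤ 128 bytes, zero-padded: |K'| = 128.
Inner input = (K'⊕ipad) ∥ m → 128 + 281 = 409 bytes.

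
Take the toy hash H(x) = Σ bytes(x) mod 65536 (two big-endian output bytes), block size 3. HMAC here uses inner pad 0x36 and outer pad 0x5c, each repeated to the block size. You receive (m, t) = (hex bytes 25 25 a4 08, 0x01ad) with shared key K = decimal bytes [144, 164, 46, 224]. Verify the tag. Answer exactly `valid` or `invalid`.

Key decimal bytes [144, 164, 46, 224] = 90 a4 2e e0 is 4 bytes > B = 3, so hash it first: H(key) = 02 42, then zero-pad to 3 bytes: K' = 02 42 00.
K' ⊕ ipad = 34 74 36; K' ⊕ opad = 5e 1e 5c.
Inner hash: sum = 52+116+54+37+37+164+8 = 468 → 01 d4.
Outer hash (recomputed tag): sum = 94+30+92+1+212 = 429 → 01 ad.
Recomputed tag = 01ad; claimed = 01ad → match.

valid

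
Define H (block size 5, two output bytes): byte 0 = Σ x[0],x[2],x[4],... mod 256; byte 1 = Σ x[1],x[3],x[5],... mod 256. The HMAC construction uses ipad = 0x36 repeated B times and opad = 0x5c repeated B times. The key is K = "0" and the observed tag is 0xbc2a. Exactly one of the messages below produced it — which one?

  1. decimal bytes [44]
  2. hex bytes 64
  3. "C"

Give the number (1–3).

1

Key "0" = 30 is 1 byte ≤ B = 5; zero-pad to 5 bytes: K' = 30 00 00 00 00.
K' ⊕ ipad = 06 36 36 36 36; K' ⊕ opad = 6c 5c 5c 5c 5c.
m1: inner = H(06 36 36 36 36 2c) = 72 98; tag = H(6c 5c 5c 5c 5c 72 98) = bc2a ← matches
m2: inner = H(06 36 36 36 36 64) = 72 d0; tag = H(6c 5c 5c 5c 5c 72 d0) = f42a
m3: inner = H(06 36 36 36 36 43) = 72 af; tag = H(6c 5c 5c 5c 5c 72 af) = d32a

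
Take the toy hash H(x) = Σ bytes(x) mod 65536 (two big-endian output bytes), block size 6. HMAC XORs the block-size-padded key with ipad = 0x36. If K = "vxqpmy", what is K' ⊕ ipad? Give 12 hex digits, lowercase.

404e47465b4f

Key "vxqpmy" = 76 78 71 70 6d 79 is exactly B = 6 bytes: K' = 76 78 71 70 6d 79.
XOR each byte with 0x36: 76⊕36=40, 78⊕36=4e, 71⊕36=47, 70⊕36=46, 6d⊕36=5b, 79⊕36=4f.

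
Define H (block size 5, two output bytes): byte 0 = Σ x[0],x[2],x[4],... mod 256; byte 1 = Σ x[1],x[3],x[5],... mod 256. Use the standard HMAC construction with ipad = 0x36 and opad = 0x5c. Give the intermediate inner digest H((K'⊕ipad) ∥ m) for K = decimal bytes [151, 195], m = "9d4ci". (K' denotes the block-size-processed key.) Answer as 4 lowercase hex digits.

d401

Key decimal bytes [151, 195] = 97 c3 is 2 bytes ≤ B = 5; zero-pad to 5 bytes: K' = 97 c3 00 00 00.
K' ⊕ ipad = a1 f5 36 36 36.
Inner input = a1 f5 36 36 36 ∥ 39 64 34 63 69.
Inner hash: even-index sum = 468 mod 256 = 212; odd-index sum = 513 mod 256 = 1 → d4 01.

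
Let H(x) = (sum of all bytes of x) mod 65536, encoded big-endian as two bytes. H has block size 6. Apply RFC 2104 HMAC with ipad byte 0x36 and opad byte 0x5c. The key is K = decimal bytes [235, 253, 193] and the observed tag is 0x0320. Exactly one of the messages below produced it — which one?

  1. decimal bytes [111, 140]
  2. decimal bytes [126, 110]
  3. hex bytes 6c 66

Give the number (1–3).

3

Key decimal bytes [235, 253, 193] = eb fd c1 is 3 bytes ≤ B = 6; zero-pad to 6 bytes: K' = eb fd c1 00 00 00.
K' ⊕ ipad = dd cb f7 36 36 36; K' ⊕ opad = b7 a1 9d 5c 5c 5c.
m1: inner = H(dd cb f7 36 36 36 6f 8c) = 04 3c; tag = H(b7 a1 9d 5c 5c 5c 04 3c) = 0349
m2: inner = H(dd cb f7 36 36 36 7e 6e) = 04 2d; tag = H(b7 a1 9d 5c 5c 5c 04 2d) = 033a
m3: inner = H(dd cb f7 36 36 36 6c 66) = 04 13; tag = H(b7 a1 9d 5c 5c 5c 04 13) = 0320 ← matches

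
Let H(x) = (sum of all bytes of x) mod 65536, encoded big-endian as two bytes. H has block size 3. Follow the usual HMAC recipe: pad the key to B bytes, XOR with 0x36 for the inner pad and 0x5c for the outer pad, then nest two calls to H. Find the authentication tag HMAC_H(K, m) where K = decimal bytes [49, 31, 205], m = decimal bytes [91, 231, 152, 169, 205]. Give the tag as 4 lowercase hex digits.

Key decimal bytes [49, 31, 205] = 31 1f cd is exactly B = 3 bytes: K' = 31 1f cd.
K' ⊕ ipad = 07 29 fb.  K' ⊕ opad = 6d 43 91.
Inner input = (K'⊕ipad) ∥ m = 07 29 fb ∥ 5b e7 98 a9 cd.
Inner hash: sum = 7+41+251+91+231+152+169+205 = 1147 → 04 7b.
Outer input = (K'⊕opad) ∥ inner = 6d 43 91 ∥ 04 7b.
Outer hash (tag): sum = 109+67+145+4+123 = 448 → 01 c0.

01c0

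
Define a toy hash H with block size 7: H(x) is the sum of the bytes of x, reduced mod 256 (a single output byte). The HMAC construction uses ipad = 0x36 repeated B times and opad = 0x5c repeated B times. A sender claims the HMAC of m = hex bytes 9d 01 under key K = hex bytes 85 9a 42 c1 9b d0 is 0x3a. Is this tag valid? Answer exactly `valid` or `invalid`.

valid

Key hex bytes 85 9a 42 c1 9b d0 is 6 bytes ≤ B = 7; zero-pad to 7 bytes: K' = 85 9a 42 c1 9b d0 00.
K' ⊕ ipad = b3 ac 74 f7 ad e6 36; K' ⊕ opad = d9 c6 1e 9d c7 8c 5c.
Inner hash: sum = 179+172+116+247+173+230+54+157+1 = 1329; mod 256 = 49 → 31.
Outer hash (recomputed tag): sum = 217+198+30+157+199+140+92+49 = 1082; mod 256 = 58 → 3a.
Recomputed tag = 3a; claimed = 3a → match.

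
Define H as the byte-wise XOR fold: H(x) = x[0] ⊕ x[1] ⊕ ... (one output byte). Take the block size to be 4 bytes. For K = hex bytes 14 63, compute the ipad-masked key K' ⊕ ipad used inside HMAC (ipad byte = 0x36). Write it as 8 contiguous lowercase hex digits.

Key hex bytes 14 63 is 2 bytes ≤ B = 4; zero-pad to 4 bytes: K' = 14 63 00 00.
XOR each byte with 0x36: 14⊕36=22, 63⊕36=55, 00⊕36=36, 00⊕36=36.

22553636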